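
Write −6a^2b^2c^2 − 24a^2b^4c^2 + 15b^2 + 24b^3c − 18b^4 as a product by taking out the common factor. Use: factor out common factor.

3b^2(−2a^2c^2 − 8a^2b^2c^2 + 5 + 8bc − 6b^2)

−6a^2b^2c^2 − 24a^2b^4c^2 + 15b^2 + 24b^3c − 18b^4
= 3(−2a^2b^2c^2 − 8a^2b^4c^2 + 5b^2 + 8b^3c − 6b^4)    [factor out 3]
= 3b^2(−2a^2c^2 − 8a^2b^2c^2 + 5 + 8bc − 6b^2)    [factor out b^2]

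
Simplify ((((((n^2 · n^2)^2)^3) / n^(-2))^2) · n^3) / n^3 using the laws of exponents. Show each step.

n^52

((((((n^2 · n^2)^2)^3) / n^(-2))^2) · n^3) / n^3
= ((((((n^2 · n^2)^2)^3)^2) / ((n^(-2))^2)) · n^3) / n^3    [power of a quotient]
= (((((n^2 · n^2)^2)^6) / ((n^(-2))^2)) · n^3) / n^3    [power of a power]
= ((((n^2 · n^2)^12) / ((n^(-2))^2)) · n^3) / n^3    [power of a power]
= (((((n^2)^12) · ((n^2)^12)) / ((n^(-2))^2)) · n^3) / n^3    [power of a product]
= (((n^24 · ((n^2)^12)) / ((n^(-2))^2)) · n^3) / n^3    [power of a power]
= (((n^24 · n^24) / ((n^(-2))^2)) · n^3) / n^3    [power of a power]
= ((n^48 / ((n^(-2))^2)) · n^3) / n^3    [product of powers]
= ((n^48 / n^(-4)) · n^3) / n^3    [power of a power]
= (n^52 · n^3) / n^3    [quotient of powers]
= n^55 / n^3    [product of powers]
= n^52    [quotient of powers]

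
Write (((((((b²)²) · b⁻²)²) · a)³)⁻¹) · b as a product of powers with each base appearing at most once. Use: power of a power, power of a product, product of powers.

(((((((b²)²) · b⁻²)²) · a)³)⁻¹) · b
= ((((((b²)²) · b⁻²)²) · a)⁻³) · b    [power of a power]
= ((((((b²)²) · b⁻²)²)⁻³) · (a⁻³)) · b    [power of a product]
= (((((b²)²) · b⁻²)⁻⁶) · (a⁻³)) · b    [power of a power]
= (((((b²)²)⁻⁶) · ((b⁻²)⁻⁶)) · (a⁻³)) · b    [power of a product]
= ((((b²)⁻¹²) · ((b⁻²)⁻⁶)) · (a⁻³)) · b    [power of a power]
= ((b⁻²⁴ · ((b⁻²)⁻⁶)) · (a⁻³)) · b    [power of a power]
= ((b⁻²⁴ · b¹²) · (a⁻³)) · b    [power of a power]
= (b⁻¹² · (a⁻³)) · b    [product of powers]
= a⁻³·b⁻¹¹    [product of powers]

a⁻³·b⁻¹¹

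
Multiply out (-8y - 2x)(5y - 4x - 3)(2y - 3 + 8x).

-80y^3 + 168y^2 - 276xy^2 + 138xy + 192x^2y - 72y + 24x^2 + 64x^3 - 18x

(-8y - 2x)(5y - 4x - 3)(2y - 3 + 8x)
= (-40y^2 + 32xy + 24y - 10xy + 8x^2 + 6x)(2y - 3 + 8x)    [distributive law]
= (-40y^2 + 22xy + 24y + 8x^2 + 6x)(2y - 3 + 8x)    [combine like terms]
= -80y^3 + 120y^2 - 320xy^2 + 44xy^2 - 66xy + 176x^2y + 48y^2 - 72y + 192xy + 16x^2y - 24x^2 + 64x^3 + 12xy - 18x + 48x^2    [distributive law]
= -80y^3 + 168y^2 - 276xy^2 + 138xy + 192x^2y - 72y + 24x^2 + 64x^3 - 18x    [combine like terms]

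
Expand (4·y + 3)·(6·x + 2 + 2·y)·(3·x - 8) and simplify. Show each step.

72·x^2·y - 150·x·y - 112·y + 24·x·y^2 - 64·y^2 + 54·x^2 - 126·x - 48

(4·y + 3)·(6·x + 2 + 2·y)·(3·x - 8)
= (24·x·y + 8·y + 8·y^2 + 18·x + 6 + 6·y)·(3·x - 8)    [distributive law]
= (24·x·y + 14·y + 8·y^2 + 18·x + 6)·(3·x - 8)    [combine like terms]
= 72·x^2·y - 192·x·y + 42·x·y - 112·y + 24·x·y^2 - 64·y^2 + 54·x^2 - 144·x + 18·x - 48    [distributive law]
= 72·x^2·y - 150·x·y - 112·y + 24·x·y^2 - 64·y^2 + 54·x^2 - 126·x - 48    [combine like terms]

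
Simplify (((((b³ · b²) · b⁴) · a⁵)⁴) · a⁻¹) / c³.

(((((b³ · b²) · b⁴) · a⁵)⁴) · a⁻¹) / c³
= (((((b³ · b²) · b⁴)⁴) · ((a⁵)⁴)) · a⁻¹) / c³    [power of a product]
= (((((b³ · b²)⁴) · ((b⁴)⁴)) · ((a⁵)⁴)) · a⁻¹) / c³    [power of a product]
= ((((((b³)⁴) · ((b²)⁴)) · ((b⁴)⁴)) · ((a⁵)⁴)) · a⁻¹) / c³    [power of a product]
= ((((b¹² · ((b²)⁴)) · ((b⁴)⁴)) · ((a⁵)⁴)) · a⁻¹) / c³    [power of a power]
= ((((b¹² · b⁸) · ((b⁴)⁴)) · ((a⁵)⁴)) · a⁻¹) / c³    [power of a power]
= (((b²⁰ · ((b⁴)⁴)) · ((a⁵)⁴)) · a⁻¹) / c³    [product of powers]
= (((b²⁰ · b¹⁶) · ((a⁵)⁴)) · a⁻¹) / c³    [power of a power]
= ((b³⁶ · ((a⁵)⁴)) · a⁻¹) / c³    [product of powers]
= ((b³⁶ · a²⁰) · a⁻¹) / c³    [power of a power]
= a¹⁹b³⁶c⁻³    [quotient of powers; product of powers]

a¹⁹b³⁶c⁻³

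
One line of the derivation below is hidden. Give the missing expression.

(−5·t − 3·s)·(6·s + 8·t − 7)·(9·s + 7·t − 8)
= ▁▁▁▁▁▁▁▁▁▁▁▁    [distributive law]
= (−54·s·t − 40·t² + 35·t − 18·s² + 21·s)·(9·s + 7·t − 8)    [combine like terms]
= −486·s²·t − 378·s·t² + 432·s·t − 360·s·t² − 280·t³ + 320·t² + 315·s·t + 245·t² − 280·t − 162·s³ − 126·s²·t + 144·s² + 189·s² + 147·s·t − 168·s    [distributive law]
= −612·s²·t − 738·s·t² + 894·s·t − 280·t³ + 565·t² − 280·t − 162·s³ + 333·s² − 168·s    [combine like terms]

After distributive law, the bracketed line is:

(−30·s·t − 40·t² + 35·t − 18·s² − 24·s·t + 21·s)·(9·s + 7·t − 8)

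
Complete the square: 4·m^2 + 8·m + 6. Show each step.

4(m + 1)^2 + 2

4·m^2 + 8·m + 6
= 4(m^2 + 2·m) + 6    [factor out 4 from the m-terms]
= 4(m^2 + 2·m + 1 − 1) + 6    [add and subtract 1 inside the bracket]
= 4(m + 1)^2 − 4 + 6    [perfect-square identity]
= 4(m + 1)^2 + 2    [combine constants]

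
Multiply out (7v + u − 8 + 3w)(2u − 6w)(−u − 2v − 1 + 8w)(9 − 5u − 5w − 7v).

(7v + u − 8 + 3w)(2u − 6w)(−u − 2v − 1 + 8w)(9 − 5u − 5w − 7v)
= (14uv − 42vw + 2u^2 − 6uw − 16u + 48w + 6uw − 18w^2)(−u − 2v − 1 + 8w)(9 − 5u − 5w − 7v)    [distributive law]
= (14uv − 42vw + 2u^2 − 16u + 48w − 18w^2)(−u − 2v − 1 + 8w)(9 − 5u − 5w − 7v)    [combine like terms]
= (−14u^2v − 28uv^2 − 14uv + 112uvw + 42uvw + 84v^2w + 42vw − 336vw^2 − 2u^3 − 4u^2v − 2u^2 + 16u^2w + 16u^2 + 32uv + 16u − 128uw − 48uw − 96vw − 48w + 384w^2 + 18uw^2 + 36vw^2 + 18w^2 − 144w^3)(9 − 5u − 5w − 7v)    [distributive law]
= (−18u^2v − 28uv^2 + 18uv + 154uvw + 84v^2w − 54vw − 300vw^2 − 2u^3 + 14u^2 + 16u^2w + 16u − 176uw − 48w + 402w^2 + 18uw^2 − 144w^3)(9 − 5u − 5w − 7v)    [combine like terms]
= −162u^2v + 90u^3v + 90u^2vw + 126u^2v^2 − 252uv^2 + 140u^2v^2 + 140uv^2w + 196uv^3 + 162uv − 90u^2v − 90uvw − 126uv^2 + 1386uvw − 770u^2vw − 770uvw^2 − 1078uv^2w + 756v^2w − 420uv^2w − 420v^2w^2 − 588v^3w − 486vw + 270uvw + 270vw^2 + 378v^2w − 2700vw^2 + 1500uvw^2 + 1500vw^3 + 2100v^2w^2 − 18u^3 + 10u^4 + 10u^3w + 14u^3v + 126u^2 − 70u^3 − 70u^2w − 98u^2v + 144u^2w − 80u^3w − 80u^2w^2 − 112u^2vw + 144u − 80u^2 − 80uw − 112uv − 1584uw + 880u^2w + 880uw^2 + 1232uvw − 432w + 240uw + 240w^2 + 336vw + 3618w^2 − 2010uw^2 − 2010w^3 − 2814vw^2 + 162uw^2 − 90u^2w^2 − 90uw^3 − 126uvw^2 − 1296w^3 + 720uw^3 + 720w^4 + 1008vw^3    [distributive law]
= −350u^2v + 104u^3v − 792u^2vw + 266u^2v^2 − 378uv^2 − 1358uv^2w + 196uv^3 + 50uv + 2798uvw + 604uvw^2 + 1134v^2w + 1680v^2w^2 − 588v^3w − 150vw − 5244vw^2 + 2508vw^3 − 88u^3 + 10u^4 − 70u^3w + 46u^2 + 954u^2w − 170u^2w^2 + 144u − 1424uw − 968uw^2 − 432w + 3858w^2 − 3306w^3 + 630uw^3 + 720w^4    [combine like terms]

−350u^2v + 104u^3v − 792u^2vw + 266u^2v^2 − 378uv^2 − 1358uv^2w + 196uv^3 + 50uv + 2798uvw + 604uvw^2 + 1134v^2w + 1680v^2w^2 − 588v^3w − 150vw − 5244vw^2 + 2508vw^3 − 88u^3 + 10u^4 − 70u^3w + 46u^2 + 954u^2w − 170u^2w^2 + 144u − 1424uw − 968uw^2 − 432w + 3858w^2 − 3306w^3 + 630uw^3 + 720w^4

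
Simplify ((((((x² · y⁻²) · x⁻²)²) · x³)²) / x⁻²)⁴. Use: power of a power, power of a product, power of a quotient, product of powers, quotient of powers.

((((((x² · y⁻²) · x⁻²)²) · x³)²) / x⁻²)⁴
= ((((((x² · y⁻²) · x⁻²)²) · x³)²)⁴) / ((x⁻²)⁴)    [power of a quotient]
= (((((x² · y⁻²) · x⁻²)²) · x³)⁸) / ((x⁻²)⁴)    [power of a power]
= (((((x² · y⁻²) · x⁻²)²)⁸) · ((x³)⁸)) / ((x⁻²)⁴)    [power of a product]
= ((((x² · y⁻²) · x⁻²)¹⁶) · ((x³)⁸)) / ((x⁻²)⁴)    [power of a power]
= ((((x² · y⁻²)¹⁶) · ((x⁻²)¹⁶)) · ((x³)⁸)) / ((x⁻²)⁴)    [power of a product]
= (((((x²)¹⁶) · ((y⁻²)¹⁶)) · ((x⁻²)¹⁶)) · ((x³)⁸)) / ((x⁻²)⁴)    [power of a product]
= (((x³² · ((y⁻²)¹⁶)) · ((x⁻²)¹⁶)) · ((x³)⁸)) / ((x⁻²)⁴)    [power of a power]
= (((x³² · y⁻³²) · ((x⁻²)¹⁶)) · ((x³)⁸)) / ((x⁻²)⁴)    [power of a power]
= (((x³² · y⁻³²) · x⁻³²) · ((x³)⁸)) / ((x⁻²)⁴)    [power of a power]
= (((x³² · y⁻³²) · x⁻³²) · x²⁴) / ((x⁻²)⁴)    [power of a power]
= (((x³² · y⁻³²) · x⁻³²) · x²⁴) / x⁻⁸    [power of a power]
= x³²·y⁻³²    [quotient of powers; product of powers]

x³²·y⁻³²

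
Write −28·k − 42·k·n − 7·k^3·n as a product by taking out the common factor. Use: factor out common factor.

−28·k − 42·k·n − 7·k^3·n
= 7(−4·k − 6·k·n − k^3·n)    [factor out 7]
= 7·k(−4 − 6·n − k^2·n)    [factor out k]

7·k(−4 − 6·n − k^2·n)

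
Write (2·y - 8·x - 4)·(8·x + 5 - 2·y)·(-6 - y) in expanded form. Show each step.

-120·x·y - 32·x·y² - 88·y + 6·y² + 4·y³ + 384·x² + 64·x²·y + 432·x + 120

(2·y - 8·x - 4)·(8·x + 5 - 2·y)·(-6 - y)
= (16·x·y + 10·y - 4·y² - 64·x² - 40·x + 16·x·y - 32·x - 20 + 8·y)·(-6 - y)    [distributive law]
= (32·x·y + 18·y - 4·y² - 64·x² - 72·x - 20)·(-6 - y)    [combine like terms]
= -192·x·y - 32·x·y² - 108·y - 18·y² + 24·y² + 4·y³ + 384·x² + 64·x²·y + 432·x + 72·x·y + 120 + 20·y    [distributive law]
= -120·x·y - 32·x·y² - 88·y + 6·y² + 4·y³ + 384·x² + 64·x²·y + 432·x + 120    [combine like terms]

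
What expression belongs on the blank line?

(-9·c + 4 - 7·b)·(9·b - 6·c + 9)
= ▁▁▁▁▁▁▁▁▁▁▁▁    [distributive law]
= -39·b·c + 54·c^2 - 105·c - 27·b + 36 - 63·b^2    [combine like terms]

After distributive law, the bracketed line is:

-81·b·c + 54·c^2 - 81·c + 36·b - 24·c + 36 - 63·b^2 + 42·b·c - 63·b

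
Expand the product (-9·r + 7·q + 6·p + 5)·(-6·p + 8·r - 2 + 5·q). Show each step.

(-9·r + 7·q + 6·p + 5)·(-6·p + 8·r - 2 + 5·q)
= 54·p·r - 72·r^2 + 18·r - 45·q·r - 42·p·q + 56·q·r - 14·q + 35·q^2 - 36·p^2 + 48·p·r - 12·p + 30·p·q - 30·p + 40·r - 10 + 25·q    [distributive law]
= 102·p·r - 72·r^2 + 58·r + 11·q·r - 12·p·q + 11·q + 35·q^2 - 36·p^2 - 42·p - 10    [combine like terms]

102·p·r - 72·r^2 + 58·r + 11·q·r - 12·p·q + 11·q + 35·q^2 - 36·p^2 - 42·p - 10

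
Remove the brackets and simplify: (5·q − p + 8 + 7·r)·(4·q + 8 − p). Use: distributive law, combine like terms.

(5·q − p + 8 + 7·r)·(4·q + 8 − p)
= 20·q² + 40·q − 5·p·q − 4·p·q − 8·p + p² + 32·q + 64 − 8·p + 28·q·r + 56·r − 7·p·r    [distributive law]
= 20·q² + 72·q − 9·p·q − 16·p + p² + 64 + 28·q·r + 56·r − 7·p·r    [combine like terms]

20·q² + 72·q − 9·p·q − 16·p + p² + 64 + 28·q·r + 56·r − 7·p·r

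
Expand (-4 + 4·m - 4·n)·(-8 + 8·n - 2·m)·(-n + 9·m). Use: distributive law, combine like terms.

-32·n + 288·m + 24·m·n - 216·m^2 - 328·m·n^2 + 368·m^2·n - 72·m^3 + 32·n^3

(-4 + 4·m - 4·n)·(-8 + 8·n - 2·m)·(-n + 9·m)
= (32 - 32·n + 8·m - 32·m + 32·m·n - 8·m^2 + 32·n - 32·n^2 + 8·m·n)·(-n + 9·m)    [distributive law]
= (32 - 24·m + 40·m·n - 8·m^2 - 32·n^2)·(-n + 9·m)    [combine like terms]
= -32·n + 288·m + 24·m·n - 216·m^2 - 40·m·n^2 + 360·m^2·n + 8·m^2·n - 72·m^3 + 32·n^3 - 288·m·n^2    [distributive law]
= -32·n + 288·m + 24·m·n - 216·m^2 - 328·m·n^2 + 368·m^2·n - 72·m^3 + 32·n^3    [combine like terms]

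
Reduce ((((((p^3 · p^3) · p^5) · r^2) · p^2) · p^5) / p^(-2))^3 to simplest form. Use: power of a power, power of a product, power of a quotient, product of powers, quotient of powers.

p^60r^6

((((((p^3 · p^3) · p^5) · r^2) · p^2) · p^5) / p^(-2))^3
= ((((((p^3 · p^3) · p^5) · r^2) · p^2) · p^5)^3) / ((p^(-2))^3)    [power of a quotient]
= ((((((p^3 · p^3) · p^5) · r^2) · p^2)^3) · ((p^5)^3)) / ((p^(-2))^3)    [power of a product]
= ((((((p^3 · p^3) · p^5) · r^2)^3) · ((p^2)^3)) · ((p^5)^3)) / ((p^(-2))^3)    [power of a product]
= ((((((p^3 · p^3) · p^5)^3) · ((r^2)^3)) · ((p^2)^3)) · ((p^5)^3)) / ((p^(-2))^3)    [power of a product]
= ((((((p^3 · p^3)^3) · ((p^5)^3)) · ((r^2)^3)) · ((p^2)^3)) · ((p^5)^3)) / ((p^(-2))^3)    [power of a product]
= (((((((p^3)^3) · ((p^3)^3)) · ((p^5)^3)) · ((r^2)^3)) · ((p^2)^3)) · ((p^5)^3)) / ((p^(-2))^3)    [power of a product]
= (((((p^9 · ((p^3)^3)) · ((p^5)^3)) · ((r^2)^3)) · ((p^2)^3)) · ((p^5)^3)) / ((p^(-2))^3)    [power of a power]
= (((((p^9 · p^9) · ((p^5)^3)) · ((r^2)^3)) · ((p^2)^3)) · ((p^5)^3)) / ((p^(-2))^3)    [power of a power]
= ((((p^18 · ((p^5)^3)) · ((r^2)^3)) · ((p^2)^3)) · ((p^5)^3)) / ((p^(-2))^3)    [product of powers]
= ((((p^18 · p^15) · ((r^2)^3)) · ((p^2)^3)) · ((p^5)^3)) / ((p^(-2))^3)    [power of a power]
= (((p^33 · ((r^2)^3)) · ((p^2)^3)) · ((p^5)^3)) / ((p^(-2))^3)    [product of powers]
= (((p^33 · r^6) · ((p^2)^3)) · ((p^5)^3)) / ((p^(-2))^3)    [power of a power]
= (((p^33 · r^6) · p^6) · ((p^5)^3)) / ((p^(-2))^3)    [power of a power]
= (((p^33 · r^6) · p^6) · p^15) / ((p^(-2))^3)    [power of a power]
= (((p^33 · r^6) · p^6) · p^15) / p^(-6)    [power of a power]
= p^60r^6    [quotient of powers; product of powers]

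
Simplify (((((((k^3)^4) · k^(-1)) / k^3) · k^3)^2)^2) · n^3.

(((((((k^3)^4) · k^(-1)) / k^3) · k^3)^2)^2) · n^3
= ((((((k^3)^4) · k^(-1)) / k^3) · k^3)^4) · n^3    [power of a power]
= ((((((k^3)^4) · k^(-1)) / k^3)^4) · ((k^3)^4)) · n^3    [power of a product]
= ((((((k^3)^4) · k^(-1))^4) / ((k^3)^4)) · ((k^3)^4)) · n^3    [power of a quotient]
= ((((((k^3)^4)^4) · ((k^(-1))^4)) / ((k^3)^4)) · ((k^3)^4)) · n^3    [power of a product]
= (((((k^3)^16) · ((k^(-1))^4)) / ((k^3)^4)) · ((k^3)^4)) · n^3    [power of a power]
= (((k^48 · ((k^(-1))^4)) / ((k^3)^4)) · ((k^3)^4)) · n^3    [power of a power]
= (((k^48 · k^(-4)) / ((k^3)^4)) · ((k^3)^4)) · n^3    [power of a power]
= ((k^44 / ((k^3)^4)) · ((k^3)^4)) · n^3    [product of powers]
= ((k^44 / k^12) · ((k^3)^4)) · n^3    [power of a power]
= (k^32 · ((k^3)^4)) · n^3    [quotient of powers]
= (k^32 · k^12) · n^3    [power of a power]
= k^44 · n^3    [product of powers]
= k^44n^3    [rearrange]

k^44n^3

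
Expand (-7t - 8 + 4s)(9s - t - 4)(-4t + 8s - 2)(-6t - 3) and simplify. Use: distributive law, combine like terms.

(-7t - 8 + 4s)(9s - t - 4)(-4t + 8s - 2)(-6t - 3)
= (-63st + 7t^2 + 28t - 72s + 8t + 32 + 36s^2 - 4st - 16s)(-4t + 8s - 2)(-6t - 3)    [distributive law]
= (-67st + 7t^2 + 36t - 88s + 32 + 36s^2)(-4t + 8s - 2)(-6t - 3)    [combine like terms]
= (268st^2 - 536s^2t + 134st - 28t^3 + 56st^2 - 14t^2 - 144t^2 + 288st - 72t + 352st - 704s^2 + 176s - 128t + 256s - 64 - 144s^2t + 288s^3 - 72s^2)(-6t - 3)    [distributive law]
= (324st^2 - 680s^2t + 774st - 28t^3 - 158t^2 - 200t - 776s^2 + 432s - 64 + 288s^3)(-6t - 3)    [combine like terms]
= -1944st^3 - 972st^2 + 4080s^2t^2 + 2040s^2t - 4644st^2 - 2322st + 168t^4 + 84t^3 + 948t^3 + 474t^2 + 1200t^2 + 600t + 4656s^2t + 2328s^2 - 2592st - 1296s + 384t + 192 - 1728s^3t - 864s^3    [distributive law]
= -1944st^3 - 5616st^2 + 4080s^2t^2 + 6696s^2t - 4914st + 168t^4 + 1032t^3 + 1674t^2 + 984t + 2328s^2 - 1296s + 192 - 1728s^3t - 864s^3    [combine like terms]

-1944st^3 - 5616st^2 + 4080s^2t^2 + 6696s^2t - 4914st + 168t^4 + 1032t^3 + 1674t^2 + 984t + 2328s^2 - 1296s + 192 - 1728s^3t - 864s^3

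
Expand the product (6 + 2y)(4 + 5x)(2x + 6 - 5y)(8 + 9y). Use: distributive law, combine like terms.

1824x + 1460xy + 1152 + 720y - 968y^2 + 480x^2 + 700x^2y - 1066xy^2 - 360y^3 + 180x^2y^2 - 450xy^3

(6 + 2y)(4 + 5x)(2x + 6 - 5y)(8 + 9y)
= (24 + 30x + 8y + 10xy)(2x + 6 - 5y)(8 + 9y)    [distributive law]
= (48x + 144 - 120y + 60x^2 + 180x - 150xy + 16xy + 48y - 40y^2 + 20x^2y + 60xy - 50xy^2)(8 + 9y)    [distributive law]
= (228x + 144 - 72y + 60x^2 - 74xy - 40y^2 + 20x^2y - 50xy^2)(8 + 9y)    [combine like terms]
= 1824x + 2052xy + 1152 + 1296y - 576y - 648y^2 + 480x^2 + 540x^2y - 592xy - 666xy^2 - 320y^2 - 360y^3 + 160x^2y + 180x^2y^2 - 400xy^2 - 450xy^3    [distributive law]
= 1824x + 1460xy + 1152 + 720y - 968y^2 + 480x^2 + 700x^2y - 1066xy^2 - 360y^3 + 180x^2y^2 - 450xy^3    [combine like terms]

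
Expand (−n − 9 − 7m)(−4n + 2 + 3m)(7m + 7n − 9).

(−n − 9 − 7m)(−4n + 2 + 3m)(7m + 7n − 9)
= (4n^2 − 2n − 3mn + 36n − 18 − 27m + 28mn − 14m − 21m^2)(7m + 7n − 9)    [distributive law]
= (4n^2 + 34n + 25mn − 18 − 41m − 21m^2)(7m + 7n − 9)    [combine like terms]
= 28mn^2 + 28n^3 − 36n^2 + 238mn + 238n^2 − 306n + 175m^2n + 175mn^2 − 225mn − 126m − 126n + 162 − 287m^2 − 287mn + 369m − 147m^3 − 147m^2n + 189m^2    [distributive law]
= 203mn^2 + 28n^3 + 202n^2 − 274mn − 432n + 28m^2n + 243m + 162 − 98m^2 − 147m^3    [combine like terms]

203mn^2 + 28n^3 + 202n^2 − 274mn − 432n + 28m^2n + 243m + 162 − 98m^2 − 147m^3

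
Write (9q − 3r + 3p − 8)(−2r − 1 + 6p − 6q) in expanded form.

(9q − 3r + 3p − 8)(−2r − 1 + 6p − 6q)
= −18qr − 9q + 54pq − 54q² + 6r² + 3r − 18pr + 18qr − 6pr − 3p + 18p² − 18pq + 16r + 8 − 48p + 48q    [distributive law]
= 39q + 36pq − 54q² + 6r² + 19r − 24pr − 51p + 18p² + 8    [combine like terms]

39q + 36pq − 54q² + 6r² + 19r − 24pr − 51p + 18p² + 8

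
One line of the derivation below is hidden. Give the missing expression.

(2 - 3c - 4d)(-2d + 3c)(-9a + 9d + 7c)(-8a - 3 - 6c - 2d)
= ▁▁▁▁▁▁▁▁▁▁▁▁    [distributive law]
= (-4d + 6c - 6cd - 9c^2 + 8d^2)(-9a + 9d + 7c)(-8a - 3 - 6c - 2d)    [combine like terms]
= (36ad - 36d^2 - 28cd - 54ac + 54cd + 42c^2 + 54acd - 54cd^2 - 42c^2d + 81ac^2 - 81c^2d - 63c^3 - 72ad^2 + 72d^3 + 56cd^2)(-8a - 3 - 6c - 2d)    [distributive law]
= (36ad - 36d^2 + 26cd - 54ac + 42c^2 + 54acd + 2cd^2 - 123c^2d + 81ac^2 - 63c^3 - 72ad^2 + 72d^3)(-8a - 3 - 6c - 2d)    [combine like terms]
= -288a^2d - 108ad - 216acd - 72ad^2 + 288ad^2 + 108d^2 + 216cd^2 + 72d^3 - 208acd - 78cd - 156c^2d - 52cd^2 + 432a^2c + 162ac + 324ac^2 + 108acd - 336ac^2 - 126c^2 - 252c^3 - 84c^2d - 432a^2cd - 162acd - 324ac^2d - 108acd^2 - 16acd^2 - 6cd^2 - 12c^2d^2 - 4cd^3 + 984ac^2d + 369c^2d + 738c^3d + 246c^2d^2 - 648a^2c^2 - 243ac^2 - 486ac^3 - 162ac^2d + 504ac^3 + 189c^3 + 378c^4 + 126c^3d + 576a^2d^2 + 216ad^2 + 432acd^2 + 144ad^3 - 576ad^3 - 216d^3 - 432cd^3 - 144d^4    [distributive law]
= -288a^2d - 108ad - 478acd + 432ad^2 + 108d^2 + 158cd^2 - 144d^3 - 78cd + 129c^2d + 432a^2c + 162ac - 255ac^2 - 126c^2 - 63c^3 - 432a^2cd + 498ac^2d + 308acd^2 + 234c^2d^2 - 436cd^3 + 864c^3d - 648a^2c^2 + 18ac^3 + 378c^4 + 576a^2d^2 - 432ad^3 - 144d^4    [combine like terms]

By distributive law:

(-4d + 6c + 6cd - 9c^2 + 8d^2 - 12cd)(-9a + 9d + 7c)(-8a - 3 - 6c - 2d)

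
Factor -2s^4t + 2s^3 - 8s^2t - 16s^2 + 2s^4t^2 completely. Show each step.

-2s^4t + 2s^3 - 8s^2t - 16s^2 + 2s^4t^2
= 2(-s^4t + s^3 - 4s^2t - 8s^2 + s^4t^2)    [factor out 2]
= 2s^2(-s^2t + s - 4t - 8 + s^2t^2)    [factor out s^2]

2s^2(-s^2t + s - 4t - 8 + s^2t^2)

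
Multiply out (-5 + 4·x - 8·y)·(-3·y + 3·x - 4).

47·y - 31·x + 20 - 36·x·y + 12·x² + 24·y²

(-5 + 4·x - 8·y)·(-3·y + 3·x - 4)
= 15·y - 15·x + 20 - 12·x·y + 12·x² - 16·x + 24·y² - 24·x·y + 32·y    [distributive law]
= 47·y - 31·x + 20 - 36·x·y + 12·x² + 24·y²    [combine like terms]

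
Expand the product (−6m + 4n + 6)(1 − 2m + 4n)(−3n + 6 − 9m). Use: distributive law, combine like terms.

(−6m + 4n + 6)(1 − 2m + 4n)(−3n + 6 − 9m)
= (−6m + 12m^2 − 24mn + 4n − 8mn + 16n^2 + 6 − 12m + 24n)(−3n + 6 − 9m)    [distributive law]
= (−18m + 12m^2 − 32mn + 28n + 16n^2 + 6)(−3n + 6 − 9m)    [combine like terms]
= 54mn − 108m + 162m^2 − 36m^2n + 72m^2 − 108m^3 + 96mn^2 − 192mn + 288m^2n − 84n^2 + 168n − 252mn − 48n^3 + 96n^2 − 144mn^2 − 18n + 36 − 54m    [distributive law]
= −390mn − 162m + 234m^2 + 252m^2n − 108m^3 − 48mn^2 + 12n^2 + 150n − 48n^3 + 36    [combine like terms]

−390mn − 162m + 234m^2 + 252m^2n − 108m^3 − 48mn^2 + 12n^2 + 150n − 48n^3 + 36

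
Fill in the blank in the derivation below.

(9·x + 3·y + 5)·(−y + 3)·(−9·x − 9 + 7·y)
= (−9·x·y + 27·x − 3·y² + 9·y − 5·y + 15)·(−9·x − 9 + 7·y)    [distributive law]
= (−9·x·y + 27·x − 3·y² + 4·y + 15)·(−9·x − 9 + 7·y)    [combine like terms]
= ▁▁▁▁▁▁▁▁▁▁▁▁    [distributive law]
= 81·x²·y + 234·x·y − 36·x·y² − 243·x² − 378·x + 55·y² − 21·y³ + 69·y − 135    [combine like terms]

After distributive law, the bracketed line is:

81·x²·y + 81·x·y − 63·x·y² − 243·x² − 243·x + 189·x·y + 27·x·y² + 27·y² − 21·y³ − 36·x·y − 36·y + 28·y² − 135·x − 135 + 105·y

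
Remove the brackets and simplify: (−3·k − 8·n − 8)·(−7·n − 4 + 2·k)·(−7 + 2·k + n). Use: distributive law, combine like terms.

137·k·n + 4·k^2·n + 117·k·n^2 + 92·k + 34·k^2 − 12·k^3 − 304·n^2 + 56·n^3 − 584·n − 224

(−3·k − 8·n − 8)·(−7·n − 4 + 2·k)·(−7 + 2·k + n)
= (21·k·n + 12·k − 6·k^2 + 56·n^2 + 32·n − 16·k·n + 56·n + 32 − 16·k)·(−7 + 2·k + n)    [distributive law]
= (5·k·n − 4·k − 6·k^2 + 56·n^2 + 88·n + 32)·(−7 + 2·k + n)    [combine like terms]
= −35·k·n + 10·k^2·n + 5·k·n^2 + 28·k − 8·k^2 − 4·k·n + 42·k^2 − 12·k^3 − 6·k^2·n − 392·n^2 + 112·k·n^2 + 56·n^3 − 616·n + 176·k·n + 88·n^2 − 224 + 64·k + 32·n    [distributive law]
= 137·k·n + 4·k^2·n + 117·k·n^2 + 92·k + 34·k^2 − 12·k^3 − 304·n^2 + 56·n^3 − 584·n − 224    [combine like terms]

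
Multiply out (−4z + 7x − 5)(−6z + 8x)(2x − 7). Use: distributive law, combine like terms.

48xz^2 − 168z^2 − 148x^2z + 578xz + 112x^3 − 472x^2 − 210z + 280x

(−4z + 7x − 5)(−6z + 8x)(2x − 7)
= (24z^2 − 32xz − 42xz + 56x^2 + 30z − 40x)(2x − 7)    [distributive law]
= (24z^2 − 74xz + 56x^2 + 30z − 40x)(2x − 7)    [combine like terms]
= 48xz^2 − 168z^2 − 148x^2z + 518xz + 112x^3 − 392x^2 + 60xz − 210z − 80x^2 + 280x    [distributive law]
= 48xz^2 − 168z^2 − 148x^2z + 578xz + 112x^3 − 472x^2 − 210z + 280x    [combine like terms]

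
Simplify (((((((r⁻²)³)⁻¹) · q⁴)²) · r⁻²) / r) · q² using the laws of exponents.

(((((((r⁻²)³)⁻¹) · q⁴)²) · r⁻²) / r) · q²
= (((((((r⁻²)³)⁻¹)²) · ((q⁴)²)) · r⁻²) / r) · q²    [power of a product]
= ((((((r⁻²)³)⁻²) · ((q⁴)²)) · r⁻²) / r) · q²    [power of a power]
= (((((r⁻²)⁻⁶) · ((q⁴)²)) · r⁻²) / r) · q²    [power of a power]
= (((r¹² · ((q⁴)²)) · r⁻²) / r) · q²    [power of a power]
= (((r¹² · q⁸) · r⁻²) / r) · q²    [power of a power]
= q¹⁰r⁹    [quotient of powers; product of powers]

q¹⁰r⁹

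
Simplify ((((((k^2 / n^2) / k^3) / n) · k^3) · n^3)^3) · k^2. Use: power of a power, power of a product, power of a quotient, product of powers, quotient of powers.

((((((k^2 / n^2) / k^3) / n) · k^3) · n^3)^3) · k^2
= ((((((k^2 / n^2) / k^3) / n) · k^3)^3) · ((n^3)^3)) · k^2    [power of a product]
= ((((((k^2 / n^2) / k^3) / n)^3) · ((k^3)^3)) · ((n^3)^3)) · k^2    [power of a product]
= ((((((k^2 / n^2) / k^3)^3) / (n^3)) · ((k^3)^3)) · ((n^3)^3)) · k^2    [power of a quotient]
= ((((((k^2 / n^2)^3) / ((k^3)^3)) / (n^3)) · ((k^3)^3)) · ((n^3)^3)) · k^2    [power of a quotient]
= (((((((k^2)^3) / ((n^2)^3)) / ((k^3)^3)) / (n^3)) · ((k^3)^3)) · ((n^3)^3)) · k^2    [power of a quotient]
= (((((k^6 / ((n^2)^3)) / ((k^3)^3)) / (n^3)) · ((k^3)^3)) · ((n^3)^3)) · k^2    [power of a power]
= (((((k^6 / n^6) / ((k^3)^3)) / (n^3)) · ((k^3)^3)) · ((n^3)^3)) · k^2    [power of a power]
= (((((k^6 / n^6) / k^9) / (n^3)) · ((k^3)^3)) · ((n^3)^3)) · k^2    [power of a power]
= (((((k^6 / n^6) / k^9) / n^3) · k^9) · ((n^3)^3)) · k^2    [power of a power]
= (((((k^6 / n^6) / k^9) / n^3) · k^9) · n^9) · k^2    [power of a power]
= k^8    [quotient of powers; product of powers]

k^8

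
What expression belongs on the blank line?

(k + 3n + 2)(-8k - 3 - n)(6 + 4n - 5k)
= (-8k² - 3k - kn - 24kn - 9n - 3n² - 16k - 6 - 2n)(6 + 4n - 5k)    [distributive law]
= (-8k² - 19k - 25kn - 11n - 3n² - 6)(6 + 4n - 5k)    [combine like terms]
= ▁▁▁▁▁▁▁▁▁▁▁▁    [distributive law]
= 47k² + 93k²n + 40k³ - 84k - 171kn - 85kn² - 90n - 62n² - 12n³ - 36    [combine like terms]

By distributive law:

-48k² - 32k²n + 40k³ - 114k - 76kn + 95k² - 150kn - 100kn² + 125k²n - 66n - 44n² + 55kn - 18n² - 12n³ + 15kn² - 36 - 24n + 30k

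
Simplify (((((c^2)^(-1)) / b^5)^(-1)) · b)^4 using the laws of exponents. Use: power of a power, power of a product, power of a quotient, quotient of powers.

b^24·c^8

(((((c^2)^(-1)) / b^5)^(-1)) · b)^4
= (((((c^2)^(-1)) / b^5)^(-1))^4) · (b^4)    [power of a product]
= ((((c^2)^(-1)) / b^5)^(-4)) · (b^4)    [power of a power]
= ((((c^2)^(-1))^(-4)) / ((b^5)^(-4))) · (b^4)    [power of a quotient]
= (((c^2)^4) / ((b^5)^(-4))) · (b^4)    [power of a power]
= (c^8 / ((b^5)^(-4))) · (b^4)    [power of a power]
= (c^8 / b^(-20)) · (b^4)    [power of a power]
= b^24·c^8    [quotient of powers]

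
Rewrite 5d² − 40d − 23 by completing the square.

5(d − 4)² − 103

5d² − 40d − 23
= 5(d² − 8d) − 23    [factor out 5 from the d-terms]
= 5(d² − 8d + 16 − 16) − 23    [add and subtract 16 inside the bracket]
= 5(d − 4)² − 80 − 23    [perfect-square identity]
= 5(d − 4)² − 103    [combine constants]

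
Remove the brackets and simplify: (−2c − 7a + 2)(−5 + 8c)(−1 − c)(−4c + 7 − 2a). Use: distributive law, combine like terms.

(−2c − 7a + 2)(−5 + 8c)(−1 − c)(−4c + 7 − 2a)
= (10c − 16c² + 35a − 56ac − 10 + 16c)(−1 − c)(−4c + 7 − 2a)    [distributive law]
= (26c − 16c² + 35a − 56ac − 10)(−1 − c)(−4c + 7 − 2a)    [combine like terms]
= (−26c − 26c² + 16c² + 16c³ − 35a − 35ac + 56ac + 56ac² + 10 + 10c)(−4c + 7 − 2a)    [distributive law]
= (−16c − 10c² + 16c³ − 35a + 21ac + 56ac² + 10)(−4c + 7 − 2a)    [combine like terms]
= 64c² − 112c + 32ac + 40c³ − 70c² + 20ac² − 64c⁴ + 112c³ − 32ac³ + 140ac − 245a + 70a² − 84ac² + 147ac − 42a²c − 224ac³ + 392ac² − 112a²c² − 40c + 70 − 20a    [distributive law]
= −6c² − 152c + 319ac + 152c³ + 328ac² − 64c⁴ − 256ac³ − 265a + 70a² − 42a²c − 112a²c² + 70    [combine like terms]

−6c² − 152c + 319ac + 152c³ + 328ac² − 64c⁴ − 256ac³ − 265a + 70a² − 42a²c − 112a²c² + 70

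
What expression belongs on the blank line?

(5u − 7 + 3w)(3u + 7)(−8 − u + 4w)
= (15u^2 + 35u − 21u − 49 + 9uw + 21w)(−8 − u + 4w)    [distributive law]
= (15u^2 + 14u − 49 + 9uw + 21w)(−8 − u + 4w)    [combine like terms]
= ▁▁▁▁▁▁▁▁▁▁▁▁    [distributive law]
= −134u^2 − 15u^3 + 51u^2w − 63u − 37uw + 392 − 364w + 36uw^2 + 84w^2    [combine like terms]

Applying distributive law to the line above:

−120u^2 − 15u^3 + 60u^2w − 112u − 14u^2 + 56uw + 392 + 49u − 196w − 72uw − 9u^2w + 36uw^2 − 168w − 21uw + 84w^2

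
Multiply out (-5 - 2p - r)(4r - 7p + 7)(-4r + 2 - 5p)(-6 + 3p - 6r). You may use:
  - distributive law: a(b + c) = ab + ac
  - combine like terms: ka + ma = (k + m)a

-1116r^2 - 138pr^2 - 696r^3 - 96r - 1338pr + 915p^2r - 1512p + 1113p^2 + 189p^3 + 420 + 378p^2r^2 - 96pr^3 + 267p^3r - 210p^4 - 96r^4

(-5 - 2p - r)(4r - 7p + 7)(-4r + 2 - 5p)(-6 + 3p - 6r)
= (-20r + 35p - 35 - 8pr + 14p^2 - 14p - 4r^2 + 7pr - 7r)(-4r + 2 - 5p)(-6 + 3p - 6r)    [distributive law]
= (-27r + 21p - 35 - pr + 14p^2 - 4r^2)(-4r + 2 - 5p)(-6 + 3p - 6r)    [combine like terms]
= (108r^2 - 54r + 135pr - 84pr + 42p - 105p^2 + 140r - 70 + 175p + 4pr^2 - 2pr + 5p^2r - 56p^2r + 28p^2 - 70p^3 + 16r^3 - 8r^2 + 20pr^2)(-6 + 3p - 6r)    [distributive law]
= (100r^2 + 86r + 49pr + 217p - 77p^2 - 70 + 24pr^2 - 51p^2r - 70p^3 + 16r^3)(-6 + 3p - 6r)    [combine like terms]
= -600r^2 + 300pr^2 - 600r^3 - 516r + 258pr - 516r^2 - 294pr + 147p^2r - 294pr^2 - 1302p + 651p^2 - 1302pr + 462p^2 - 231p^3 + 462p^2r + 420 - 210p + 420r - 144pr^2 + 72p^2r^2 - 144pr^3 + 306p^2r - 153p^3r + 306p^2r^2 + 420p^3 - 210p^4 + 420p^3r - 96r^3 + 48pr^3 - 96r^4    [distributive law]
= -1116r^2 - 138pr^2 - 696r^3 - 96r - 1338pr + 915p^2r - 1512p + 1113p^2 + 189p^3 + 420 + 378p^2r^2 - 96pr^3 + 267p^3r - 210p^4 - 96r^4    [combine like terms]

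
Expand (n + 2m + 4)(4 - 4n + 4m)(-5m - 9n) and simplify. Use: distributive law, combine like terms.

(n + 2m + 4)(4 - 4n + 4m)(-5m - 9n)
= (4n - 4n^2 + 4mn + 8m - 8mn + 8m^2 + 16 - 16n + 16m)(-5m - 9n)    [distributive law]
= (-12n - 4n^2 - 4mn + 24m + 8m^2 + 16)(-5m - 9n)    [combine like terms]
= 60mn + 108n^2 + 20mn^2 + 36n^3 + 20m^2n + 36mn^2 - 120m^2 - 216mn - 40m^3 - 72m^2n - 80m - 144n    [distributive law]
= -156mn + 108n^2 + 56mn^2 + 36n^3 - 52m^2n - 120m^2 - 40m^3 - 80m - 144n    [combine like terms]

-156mn + 108n^2 + 56mn^2 + 36n^3 - 52m^2n - 120m^2 - 40m^3 - 80m - 144n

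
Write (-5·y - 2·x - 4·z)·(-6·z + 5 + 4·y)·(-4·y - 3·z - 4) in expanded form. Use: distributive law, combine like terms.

(-5·y - 2·x - 4·z)·(-6·z + 5 + 4·y)·(-4·y - 3·z - 4)
= (30·y·z - 25·y - 20·y^2 + 12·x·z - 10·x - 8·x·y + 24·z^2 - 20·z - 16·y·z)·(-4·y - 3·z - 4)    [distributive law]
= (14·y·z - 25·y - 20·y^2 + 12·x·z - 10·x - 8·x·y + 24·z^2 - 20·z)·(-4·y - 3·z - 4)    [combine like terms]
= -56·y^2·z - 42·y·z^2 - 56·y·z + 100·y^2 + 75·y·z + 100·y + 80·y^3 + 60·y^2·z + 80·y^2 - 48·x·y·z - 36·x·z^2 - 48·x·z + 40·x·y + 30·x·z + 40·x + 32·x·y^2 + 24·x·y·z + 32·x·y - 96·y·z^2 - 72·z^3 - 96·z^2 + 80·y·z + 60·z^2 + 80·z    [distributive law]
= 4·y^2·z - 138·y·z^2 + 99·y·z + 180·y^2 + 100·y + 80·y^3 - 24·x·y·z - 36·x·z^2 - 18·x·z + 72·x·y + 40·x + 32·x·y^2 - 72·z^3 - 36·z^2 + 80·z    [combine like terms]

4·y^2·z - 138·y·z^2 + 99·y·z + 180·y^2 + 100·y + 80·y^3 - 24·x·y·z - 36·x·z^2 - 18·x·z + 72·x·y + 40·x + 32·x·y^2 - 72·z^3 - 36·z^2 + 80·z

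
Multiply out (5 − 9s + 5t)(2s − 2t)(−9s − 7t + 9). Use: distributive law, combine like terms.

(5 − 9s + 5t)(2s − 2t)(−9s − 7t + 9)
= (10s − 10t − 18s^2 + 18st + 10st − 10t^2)(−9s − 7t + 9)    [distributive law]
= (10s − 10t − 18s^2 + 28st − 10t^2)(−9s − 7t + 9)    [combine like terms]
= −90s^2 − 70st + 90s + 90st + 70t^2 − 90t + 162s^3 + 126s^2t − 162s^2 − 252s^2t − 196st^2 + 252st + 90st^2 + 70t^3 − 90t^2    [distributive law]
= −252s^2 + 272st + 90s − 20t^2 − 90t + 162s^3 − 126s^2t − 106st^2 + 70t^3    [combine like terms]

−252s^2 + 272st + 90s − 20t^2 − 90t + 162s^3 − 126s^2t − 106st^2 + 70t^3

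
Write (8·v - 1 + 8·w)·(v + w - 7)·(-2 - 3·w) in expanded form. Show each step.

-16·v² - 24·v²·w + 139·v·w - 48·v·w² + 114·v + 93·w + 155·w² - 14 - 24·w³

(8·v - 1 + 8·w)·(v + w - 7)·(-2 - 3·w)
= (8·v² + 8·v·w - 56·v - v - w + 7 + 8·v·w + 8·w² - 56·w)·(-2 - 3·w)    [distributive law]
= (8·v² + 16·v·w - 57·v - 57·w + 7 + 8·w²)·(-2 - 3·w)    [combine like terms]
= -16·v² - 24·v²·w - 32·v·w - 48·v·w² + 114·v + 171·v·w + 114·w + 171·w² - 14 - 21·w - 16·w² - 24·w³    [distributive law]
= -16·v² - 24·v²·w + 139·v·w - 48·v·w² + 114·v + 93·w + 155·w² - 14 - 24·w³    [combine like terms]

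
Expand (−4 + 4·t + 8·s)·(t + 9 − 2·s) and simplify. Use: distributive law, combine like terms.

32·t − 36 + 80·s + 4·t^2 − 16·s^2

(−4 + 4·t + 8·s)·(t + 9 − 2·s)
= −4·t − 36 + 8·s + 4·t^2 + 36·t − 8·s·t + 8·s·t + 72·s − 16·s^2    [distributive law]
= 32·t − 36 + 80·s + 4·t^2 − 16·s^2    [combine like terms]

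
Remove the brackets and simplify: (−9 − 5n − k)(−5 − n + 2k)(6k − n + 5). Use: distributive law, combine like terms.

205k + 125n + 225 + 172kn − 9n² − 88k² + 39kn² − 5n³ − 52k²n − 12k³

(−9 − 5n − k)(−5 − n + 2k)(6k − n + 5)
= (45 + 9n − 18k + 25n + 5n² − 10kn + 5k + kn − 2k²)(6k − n + 5)    [distributive law]
= (45 + 34n − 13k + 5n² − 9kn − 2k²)(6k − n + 5)    [combine like terms]
= 270k − 45n + 225 + 204kn − 34n² + 170n − 78k² + 13kn − 65k + 30kn² − 5n³ + 25n² − 54k²n + 9kn² − 45kn − 12k³ + 2k²n − 10k²    [distributive law]
= 205k + 125n + 225 + 172kn − 9n² − 88k² + 39kn² − 5n³ − 52k²n − 12k³    [combine like terms]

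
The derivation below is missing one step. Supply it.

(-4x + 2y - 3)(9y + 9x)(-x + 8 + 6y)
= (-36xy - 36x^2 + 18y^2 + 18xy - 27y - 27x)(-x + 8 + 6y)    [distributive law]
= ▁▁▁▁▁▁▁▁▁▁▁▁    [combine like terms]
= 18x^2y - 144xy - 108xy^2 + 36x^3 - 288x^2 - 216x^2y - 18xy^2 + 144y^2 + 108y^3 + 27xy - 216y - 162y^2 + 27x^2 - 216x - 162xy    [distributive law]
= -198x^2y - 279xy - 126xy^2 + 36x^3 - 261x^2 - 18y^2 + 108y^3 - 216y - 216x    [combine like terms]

Applying combine like terms to the line above:

(-18xy - 36x^2 + 18y^2 - 27y - 27x)(-x + 8 + 6y)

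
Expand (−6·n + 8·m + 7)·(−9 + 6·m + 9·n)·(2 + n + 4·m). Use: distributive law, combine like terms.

171·n + 9·n^2 + 510·m·n − 180·m·n^2 + 192·m^2·n − 54·n^3 − 312·m − 24·m^2 + 192·m^3 − 126

(−6·n + 8·m + 7)·(−9 + 6·m + 9·n)·(2 + n + 4·m)
= (54·n − 36·m·n − 54·n^2 − 72·m + 48·m^2 + 72·m·n − 63 + 42·m + 63·n)·(2 + n + 4·m)    [distributive law]
= (117·n + 36·m·n − 54·n^2 − 30·m + 48·m^2 − 63)·(2 + n + 4·m)    [combine like terms]
= 234·n + 117·n^2 + 468·m·n + 72·m·n + 36·m·n^2 + 144·m^2·n − 108·n^2 − 54·n^3 − 216·m·n^2 − 60·m − 30·m·n − 120·m^2 + 96·m^2 + 48·m^2·n + 192·m^3 − 126 − 63·n − 252·m    [distributive law]
= 171·n + 9·n^2 + 510·m·n − 180·m·n^2 + 192·m^2·n − 54·n^3 − 312·m − 24·m^2 + 192·m^3 − 126    [combine like terms]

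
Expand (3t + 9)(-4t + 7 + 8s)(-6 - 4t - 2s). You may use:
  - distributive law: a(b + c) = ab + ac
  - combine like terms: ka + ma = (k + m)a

(3t + 9)(-4t + 7 + 8s)(-6 - 4t - 2s)
= (-12t^2 + 21t + 24st - 36t + 63 + 72s)(-6 - 4t - 2s)    [distributive law]
= (-12t^2 - 15t + 24st + 63 + 72s)(-6 - 4t - 2s)    [combine like terms]
= 72t^2 + 48t^3 + 24st^2 + 90t + 60t^2 + 30st - 144st - 96st^2 - 48s^2t - 378 - 252t - 126s - 432s - 288st - 144s^2    [distributive law]
= 132t^2 + 48t^3 - 72st^2 - 162t - 402st - 48s^2t - 378 - 558s - 144s^2    [combine like terms]

132t^2 + 48t^3 - 72st^2 - 162t - 402st - 48s^2t - 378 - 558s - 144s^2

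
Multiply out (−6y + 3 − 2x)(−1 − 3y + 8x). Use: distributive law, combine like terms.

−3y + 18y² − 42xy − 3 + 26x − 16x²

(−6y + 3 − 2x)(−1 − 3y + 8x)
= 6y + 18y² − 48xy − 3 − 9y + 24x + 2x + 6xy − 16x²    [distributive law]
= −3y + 18y² − 42xy − 3 + 26x − 16x²    [combine like terms]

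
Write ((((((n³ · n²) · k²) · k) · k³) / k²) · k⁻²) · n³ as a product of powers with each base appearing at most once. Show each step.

((((((n³ · n²) · k²) · k) · k³) / k²) · k⁻²) · n³
= (((((n⁵ · k²) · k) · k³) / k²) · k⁻²) · n³    [product of powers]
= k²n⁸    [quotient of powers; product of powers]

k²n⁸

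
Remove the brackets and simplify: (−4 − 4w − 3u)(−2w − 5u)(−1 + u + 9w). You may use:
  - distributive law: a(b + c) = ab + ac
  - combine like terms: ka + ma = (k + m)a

(−4 − 4w − 3u)(−2w − 5u)(−1 + u + 9w)
= (8w + 20u + 8w^2 + 20uw + 6uw + 15u^2)(−1 + u + 9w)    [distributive law]
= (8w + 20u + 8w^2 + 26uw + 15u^2)(−1 + u + 9w)    [combine like terms]
= −8w + 8uw + 72w^2 − 20u + 20u^2 + 180uw − 8w^2 + 8uw^2 + 72w^3 − 26uw + 26u^2w + 234uw^2 − 15u^2 + 15u^3 + 135u^2w    [distributive law]
= −8w + 162uw + 64w^2 − 20u + 5u^2 + 242uw^2 + 72w^3 + 161u^2w + 15u^3    [combine like terms]

−8w + 162uw + 64w^2 − 20u + 5u^2 + 242uw^2 + 72w^3 + 161u^2w + 15u^3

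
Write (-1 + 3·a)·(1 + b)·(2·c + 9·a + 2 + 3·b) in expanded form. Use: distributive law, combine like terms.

-2·c - 3·a - 2 - 5·b - 2·b·c + 6·a·b - 3·b^2 + 6·a·c + 27·a^2 + 6·a·b·c + 27·a^2·b + 9·a·b^2

(-1 + 3·a)·(1 + b)·(2·c + 9·a + 2 + 3·b)
= (-1 - b + 3·a + 3·a·b)·(2·c + 9·a + 2 + 3·b)    [distributive law]
= -2·c - 9·a - 2 - 3·b - 2·b·c - 9·a·b - 2·b - 3·b^2 + 6·a·c + 27·a^2 + 6·a + 9·a·b + 6·a·b·c + 27·a^2·b + 6·a·b + 9·a·b^2    [distributive law]
= -2·c - 3·a - 2 - 5·b - 2·b·c + 6·a·b - 3·b^2 + 6·a·c + 27·a^2 + 6·a·b·c + 27·a^2·b + 9·a·b^2    [combine like terms]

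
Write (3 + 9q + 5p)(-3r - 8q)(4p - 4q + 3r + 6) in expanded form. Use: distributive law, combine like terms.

(3 + 9q + 5p)(-3r - 8q)(4p - 4q + 3r + 6)
= (-9r - 24q - 27qr - 72q^2 - 15pr - 40pq)(4p - 4q + 3r + 6)    [distributive law]
= -36pr + 36qr - 27r^2 - 54r - 96pq + 96q^2 - 72qr - 144q - 108pqr + 108q^2r - 81qr^2 - 162qr - 288pq^2 + 288q^3 - 216q^2r - 432q^2 - 60p^2r + 60pqr - 45pr^2 - 90pr - 160p^2q + 160pq^2 - 120pqr - 240pq    [distributive law]
= -126pr - 198qr - 27r^2 - 54r - 336pq - 336q^2 - 144q - 168pqr - 108q^2r - 81qr^2 - 128pq^2 + 288q^3 - 60p^2r - 45pr^2 - 160p^2q    [combine like terms]

-126pr - 198qr - 27r^2 - 54r - 336pq - 336q^2 - 144q - 168pqr - 108q^2r - 81qr^2 - 128pq^2 + 288q^3 - 60p^2r - 45pr^2 - 160p^2q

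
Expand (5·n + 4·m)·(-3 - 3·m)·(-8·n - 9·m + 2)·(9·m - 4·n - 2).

36·m·n^2 - 480·n^3 - 120·n^2 + 1011·m^2·n - 576·m·n + 60·n + 156·m^2·n^2 - 480·m·n^3 + 1647·m^3·n + 540·m^3 - 384·m^2 + 48·m + 972·m^4

(5·n + 4·m)·(-3 - 3·m)·(-8·n - 9·m + 2)·(9·m - 4·n - 2)
= (-15·n - 15·m·n - 12·m - 12·m^2)·(-8·n - 9·m + 2)·(9·m - 4·n - 2)    [distributive law]
= (120·n^2 + 135·m·n - 30·n + 120·m·n^2 + 135·m^2·n - 30·m·n + 96·m·n + 108·m^2 - 24·m + 96·m^2·n + 108·m^3 - 24·m^2)·(9·m - 4·n - 2)    [distributive law]
= (120·n^2 + 201·m·n - 30·n + 120·m·n^2 + 231·m^2·n + 84·m^2 - 24·m + 108·m^3)·(9·m - 4·n - 2)    [combine like terms]
= 1080·m·n^2 - 480·n^3 - 240·n^2 + 1809·m^2·n - 804·m·n^2 - 402·m·n - 270·m·n + 120·n^2 + 60·n + 1080·m^2·n^2 - 480·m·n^3 - 240·m·n^2 + 2079·m^3·n - 924·m^2·n^2 - 462·m^2·n + 756·m^3 - 336·m^2·n - 168·m^2 - 216·m^2 + 96·m·n + 48·m + 972·m^4 - 432·m^3·n - 216·m^3    [distributive law]
= 36·m·n^2 - 480·n^3 - 120·n^2 + 1011·m^2·n - 576·m·n + 60·n + 156·m^2·n^2 - 480·m·n^3 + 1647·m^3·n + 540·m^3 - 384·m^2 + 48·m + 972·m^4    [combine like terms]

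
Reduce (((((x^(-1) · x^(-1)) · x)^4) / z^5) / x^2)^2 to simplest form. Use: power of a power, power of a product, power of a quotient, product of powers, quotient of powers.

x^(-12)z^(-10)

(((((x^(-1) · x^(-1)) · x)^4) / z^5) / x^2)^2
= (((((x^(-1) · x^(-1)) · x)^4) / z^5)^2) / ((x^2)^2)    [power of a quotient]
= (((((x^(-1) · x^(-1)) · x)^4)^2) / ((z^5)^2)) / ((x^2)^2)    [power of a quotient]
= ((((x^(-1) · x^(-1)) · x)^8) / ((z^5)^2)) / ((x^2)^2)    [power of a power]
= ((((x^(-1) · x^(-1))^8) · (x^8)) / ((z^5)^2)) / ((x^2)^2)    [power of a product]
= (((((x^(-1))^8) · ((x^(-1))^8)) · (x^8)) / ((z^5)^2)) / ((x^2)^2)    [power of a product]
= (((x^(-8) · ((x^(-1))^8)) · (x^8)) / ((z^5)^2)) / ((x^2)^2)    [power of a power]
= (((x^(-8) · x^(-8)) · (x^8)) / ((z^5)^2)) / ((x^2)^2)    [power of a power]
= ((x^(-16) · (x^8)) / ((z^5)^2)) / ((x^2)^2)    [product of powers]
= (x^(-8) / ((z^5)^2)) / ((x^2)^2)    [product of powers]
= (x^(-8) / z^10) / ((x^2)^2)    [power of a power]
= (x^(-8) / z^10) / x^4    [power of a power]
= x^(-12)z^(-10)    [quotient of powers]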